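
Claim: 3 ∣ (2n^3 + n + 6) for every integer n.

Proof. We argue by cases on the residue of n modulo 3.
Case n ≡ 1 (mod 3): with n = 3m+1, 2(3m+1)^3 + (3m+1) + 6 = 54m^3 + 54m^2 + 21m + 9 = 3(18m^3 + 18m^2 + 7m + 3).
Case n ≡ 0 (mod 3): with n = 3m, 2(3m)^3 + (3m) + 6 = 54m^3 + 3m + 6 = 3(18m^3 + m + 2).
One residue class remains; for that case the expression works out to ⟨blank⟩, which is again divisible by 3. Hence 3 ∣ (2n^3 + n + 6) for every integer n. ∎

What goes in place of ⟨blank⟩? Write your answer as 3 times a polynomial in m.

The residues treated are {1, 0}, so the missing case is n ≡ 2 (mod 3); write n = 3m+2.
Then 2(3m+2)^3 + (3m+2) + 6 = 54m^3 + 108m^2 + 75m + 24 = 3(18m^3 + 36m^2 + 25m + 8).

3(18m^3 + 36m^2 + 25m + 8)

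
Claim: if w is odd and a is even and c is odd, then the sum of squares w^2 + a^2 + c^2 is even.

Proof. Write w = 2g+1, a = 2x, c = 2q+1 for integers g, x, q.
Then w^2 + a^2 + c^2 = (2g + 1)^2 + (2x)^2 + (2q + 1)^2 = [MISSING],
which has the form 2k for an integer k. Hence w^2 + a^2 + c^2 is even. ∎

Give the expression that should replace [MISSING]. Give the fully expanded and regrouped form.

2(2g^2 + 2g + 2q^2 + 2q + 2x^2 + 1)

Expanding: (2g + 1)^2 + (2x)^2 + (2q + 1)^2 = 4g^2 + 4g + 4q^2 + 4q + 4x^2 + 2.
Every term is even; pulling out the factor of 2 gives 2(2g^2 + 2g + 2q^2 + 2q + 2x^2 + 1).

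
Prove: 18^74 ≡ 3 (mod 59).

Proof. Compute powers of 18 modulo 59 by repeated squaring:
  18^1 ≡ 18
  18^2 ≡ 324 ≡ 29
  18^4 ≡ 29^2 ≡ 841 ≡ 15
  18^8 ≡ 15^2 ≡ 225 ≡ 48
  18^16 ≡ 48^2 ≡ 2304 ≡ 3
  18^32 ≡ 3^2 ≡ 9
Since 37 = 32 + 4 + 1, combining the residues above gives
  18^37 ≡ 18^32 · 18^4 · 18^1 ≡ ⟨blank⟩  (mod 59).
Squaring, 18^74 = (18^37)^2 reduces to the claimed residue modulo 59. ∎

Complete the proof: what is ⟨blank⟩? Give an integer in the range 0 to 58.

Multiply the listed residues: 9 · 15 · 18 = 135 → 2430.
Reducing modulo 59: 2430 = 41·59 + 11, so 18^37 ≡ 11.

11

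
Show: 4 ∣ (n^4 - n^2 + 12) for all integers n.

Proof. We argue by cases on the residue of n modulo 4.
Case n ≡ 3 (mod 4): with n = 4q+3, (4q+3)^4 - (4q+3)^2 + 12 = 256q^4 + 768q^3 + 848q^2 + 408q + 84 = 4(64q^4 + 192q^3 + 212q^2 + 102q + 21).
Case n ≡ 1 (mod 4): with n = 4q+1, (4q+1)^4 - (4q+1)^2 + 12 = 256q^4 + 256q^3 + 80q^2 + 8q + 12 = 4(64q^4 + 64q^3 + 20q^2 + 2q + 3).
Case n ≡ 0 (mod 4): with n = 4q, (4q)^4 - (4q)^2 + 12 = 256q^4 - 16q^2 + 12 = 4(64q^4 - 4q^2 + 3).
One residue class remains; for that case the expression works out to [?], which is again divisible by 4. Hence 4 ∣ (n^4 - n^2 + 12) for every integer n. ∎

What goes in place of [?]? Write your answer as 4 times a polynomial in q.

The residues treated are {3, 1, 0}, so the missing case is n ≡ 2 (mod 4); write n = 4q+2.
Then (4q+2)^4 - (4q+2)^2 + 12 = 256q^4 + 512q^3 + 368q^2 + 112q + 24 = 4(64q^4 + 128q^3 + 92q^2 + 28q + 6).

4(64q^4 + 128q^3 + 92q^2 + 28q + 6)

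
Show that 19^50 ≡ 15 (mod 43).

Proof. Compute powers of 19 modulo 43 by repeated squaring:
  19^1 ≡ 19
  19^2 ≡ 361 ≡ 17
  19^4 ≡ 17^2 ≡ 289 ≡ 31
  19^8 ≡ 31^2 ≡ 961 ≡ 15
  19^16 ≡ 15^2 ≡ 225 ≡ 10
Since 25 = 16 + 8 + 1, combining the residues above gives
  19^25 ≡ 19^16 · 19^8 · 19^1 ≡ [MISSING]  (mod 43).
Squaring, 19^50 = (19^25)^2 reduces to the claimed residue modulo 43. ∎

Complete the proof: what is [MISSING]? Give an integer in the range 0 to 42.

12

19^16 · 19^8 · 19^1 ≡ 10 · 15 · 19 = 2850.
2850 mod 43 = 12, so 19^25 ≡ 12 (mod 43).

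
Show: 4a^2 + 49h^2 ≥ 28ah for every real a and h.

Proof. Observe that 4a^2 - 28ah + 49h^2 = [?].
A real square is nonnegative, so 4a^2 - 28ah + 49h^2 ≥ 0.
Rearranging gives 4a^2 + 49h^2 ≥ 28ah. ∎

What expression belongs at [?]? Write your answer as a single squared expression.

4a^2 - 28ah + 49h^2 is a perfect-square trinomial: the outer terms are (2a)^2 and (7h)^2, and the cross term is -2·2a·7h.
So 4a^2 - 28ah + 49h^2 = (2a - 7h)^2 ≥ 0.

(2a - 7h)^2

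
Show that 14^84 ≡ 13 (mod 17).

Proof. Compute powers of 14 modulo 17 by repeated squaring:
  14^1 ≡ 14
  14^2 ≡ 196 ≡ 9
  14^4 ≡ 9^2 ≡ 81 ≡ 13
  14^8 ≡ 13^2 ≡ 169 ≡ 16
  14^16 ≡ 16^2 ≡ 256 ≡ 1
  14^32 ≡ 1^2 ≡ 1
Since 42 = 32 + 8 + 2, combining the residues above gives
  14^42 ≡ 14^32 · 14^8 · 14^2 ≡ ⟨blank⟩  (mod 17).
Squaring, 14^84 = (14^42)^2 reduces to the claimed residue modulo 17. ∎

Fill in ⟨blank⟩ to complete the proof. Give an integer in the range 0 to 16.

8

Multiply the listed residues: 1 · 16 · 9 = 16 → 144.
Reducing modulo 17: 144 = 8·17 + 8, so 14^42 ≡ 8.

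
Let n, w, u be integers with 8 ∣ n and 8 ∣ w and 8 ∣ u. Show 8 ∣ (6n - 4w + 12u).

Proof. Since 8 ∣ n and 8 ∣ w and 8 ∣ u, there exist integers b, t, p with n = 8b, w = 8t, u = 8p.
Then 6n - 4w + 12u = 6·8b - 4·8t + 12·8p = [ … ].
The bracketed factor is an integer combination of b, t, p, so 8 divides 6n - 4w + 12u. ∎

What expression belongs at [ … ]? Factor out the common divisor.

8(6b + 12p - 4t)

Pull the common 8 out of every term: 6·8b - 4·8t + 12·8p = 8(6b + 12p - 4t).
6b + 12p - 4t is an integer, which exhibits the divisibility.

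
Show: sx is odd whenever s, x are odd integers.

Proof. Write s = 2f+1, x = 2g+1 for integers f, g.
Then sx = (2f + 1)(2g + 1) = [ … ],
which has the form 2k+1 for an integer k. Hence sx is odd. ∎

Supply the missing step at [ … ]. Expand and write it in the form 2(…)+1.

2(2fg + f + g) + 1

(2f + 1)(2g + 1) = 4fg + 2f + 2g + 1
= 2(2fg + f + g) + 1.
Since 2fg + f + g is an integer, the product is of the form 2k+1 for an integer k.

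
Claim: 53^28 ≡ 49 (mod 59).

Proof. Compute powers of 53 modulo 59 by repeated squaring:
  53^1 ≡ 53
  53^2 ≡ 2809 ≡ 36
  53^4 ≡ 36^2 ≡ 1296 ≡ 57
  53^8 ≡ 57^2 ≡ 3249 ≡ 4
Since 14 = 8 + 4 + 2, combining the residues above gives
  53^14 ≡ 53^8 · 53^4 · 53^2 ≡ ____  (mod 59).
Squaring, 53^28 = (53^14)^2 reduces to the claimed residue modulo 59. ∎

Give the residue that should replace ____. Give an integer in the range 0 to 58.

Multiply the listed residues: 4 · 57 · 36 = 228 → 8208.
Reducing modulo 59: 8208 = 139·59 + 7, so 53^14 ≡ 7.

7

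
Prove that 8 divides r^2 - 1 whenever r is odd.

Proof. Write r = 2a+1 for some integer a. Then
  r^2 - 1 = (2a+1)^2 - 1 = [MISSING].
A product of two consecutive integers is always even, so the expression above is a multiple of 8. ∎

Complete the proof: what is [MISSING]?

4a(a + 1)

(2a+1)^2 - 1 = 4a^2 + 4a + 1 - 1 = 4a^2 + 4a = 4a(a+1).
Since a and a+1 are consecutive, a(a+1) is even, and 4·(even) is a multiple of 8.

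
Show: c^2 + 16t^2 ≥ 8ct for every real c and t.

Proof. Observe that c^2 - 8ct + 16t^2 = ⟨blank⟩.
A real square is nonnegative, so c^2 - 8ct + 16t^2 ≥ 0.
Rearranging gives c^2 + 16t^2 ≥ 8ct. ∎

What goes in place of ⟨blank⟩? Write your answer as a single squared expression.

c^2 - 8ct + 16t^2 is a perfect-square trinomial: the outer terms are (c)^2 and (4t)^2, and the cross term is -2·c·4t.
So c^2 - 8ct + 16t^2 = (c - 4t)^2 ≥ 0.

(c - 4t)^2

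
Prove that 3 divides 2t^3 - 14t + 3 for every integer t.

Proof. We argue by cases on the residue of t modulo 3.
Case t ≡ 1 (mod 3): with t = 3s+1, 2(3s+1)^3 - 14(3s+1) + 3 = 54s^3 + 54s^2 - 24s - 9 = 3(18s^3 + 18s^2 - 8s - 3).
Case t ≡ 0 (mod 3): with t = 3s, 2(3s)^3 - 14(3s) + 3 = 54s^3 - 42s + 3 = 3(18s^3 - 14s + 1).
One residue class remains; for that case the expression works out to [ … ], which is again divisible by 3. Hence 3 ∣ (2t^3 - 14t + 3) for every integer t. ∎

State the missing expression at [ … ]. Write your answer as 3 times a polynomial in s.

3(18s^3 + 36s^2 + 10s - 3)

The residues treated are {1, 0}, so the missing case is t ≡ 2 (mod 3); write t = 3s+2.
Then 2(3s+2)^3 - 14(3s+2) + 3 = 54s^3 + 108s^2 + 30s - 9 = 3(18s^3 + 36s^2 + 10s - 3).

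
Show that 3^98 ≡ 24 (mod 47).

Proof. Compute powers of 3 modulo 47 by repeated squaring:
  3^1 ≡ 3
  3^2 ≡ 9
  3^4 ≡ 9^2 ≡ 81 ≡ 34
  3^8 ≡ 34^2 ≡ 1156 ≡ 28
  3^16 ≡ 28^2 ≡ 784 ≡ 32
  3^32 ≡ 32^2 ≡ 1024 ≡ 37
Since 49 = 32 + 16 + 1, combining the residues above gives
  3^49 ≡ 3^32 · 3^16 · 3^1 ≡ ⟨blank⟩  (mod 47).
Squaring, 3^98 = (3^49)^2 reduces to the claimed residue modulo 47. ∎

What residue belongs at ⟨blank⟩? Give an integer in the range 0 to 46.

3^32 · 3^16 · 3^1 ≡ 37 · 32 · 3 = 3552.
3552 mod 47 = 27, so 3^49 ≡ 27 (mod 47).

27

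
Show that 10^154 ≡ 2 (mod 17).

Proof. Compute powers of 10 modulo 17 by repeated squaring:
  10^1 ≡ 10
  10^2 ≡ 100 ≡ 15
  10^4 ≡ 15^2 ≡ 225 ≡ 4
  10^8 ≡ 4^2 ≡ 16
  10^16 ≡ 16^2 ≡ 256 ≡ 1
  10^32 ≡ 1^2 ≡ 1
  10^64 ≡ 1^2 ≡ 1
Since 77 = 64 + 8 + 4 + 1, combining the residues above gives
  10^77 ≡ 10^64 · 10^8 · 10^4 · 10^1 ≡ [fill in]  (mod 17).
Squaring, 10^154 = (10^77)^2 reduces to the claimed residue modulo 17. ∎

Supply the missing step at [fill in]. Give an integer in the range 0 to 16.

10^64 · 10^8 · 10^4 · 10^1 ≡ 1 · 16 · 4 · 10 = 640.
640 mod 17 = 11, so 10^77 ≡ 11 (mod 17).

11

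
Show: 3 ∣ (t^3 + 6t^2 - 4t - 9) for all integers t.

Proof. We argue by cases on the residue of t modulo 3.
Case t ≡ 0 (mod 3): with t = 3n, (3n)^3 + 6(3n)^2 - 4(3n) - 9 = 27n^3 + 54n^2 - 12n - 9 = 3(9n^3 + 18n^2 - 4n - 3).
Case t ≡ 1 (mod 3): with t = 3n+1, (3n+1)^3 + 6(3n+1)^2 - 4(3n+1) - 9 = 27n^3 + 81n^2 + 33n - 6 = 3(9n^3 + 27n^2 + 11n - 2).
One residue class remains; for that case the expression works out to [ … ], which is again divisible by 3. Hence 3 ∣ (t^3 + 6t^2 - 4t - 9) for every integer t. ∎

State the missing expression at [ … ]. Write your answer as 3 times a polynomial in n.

The residues treated are {0, 1}, so the missing case is t ≡ 2 (mod 3); write t = 3n+2.
Then (3n+2)^3 + 6(3n+2)^2 - 4(3n+2) - 9 = 27n^3 + 108n^2 + 96n + 15 = 3(9n^3 + 36n^2 + 32n + 5).

3(9n^3 + 36n^2 + 32n + 5)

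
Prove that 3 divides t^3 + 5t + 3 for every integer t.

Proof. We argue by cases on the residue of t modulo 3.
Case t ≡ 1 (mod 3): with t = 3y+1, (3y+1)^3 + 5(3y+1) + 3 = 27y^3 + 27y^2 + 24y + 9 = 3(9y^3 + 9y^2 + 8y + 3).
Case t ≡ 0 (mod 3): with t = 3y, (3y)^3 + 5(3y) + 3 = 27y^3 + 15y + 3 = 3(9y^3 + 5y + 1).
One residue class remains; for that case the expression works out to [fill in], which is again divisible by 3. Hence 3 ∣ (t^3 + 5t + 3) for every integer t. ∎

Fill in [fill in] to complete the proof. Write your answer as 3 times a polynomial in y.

The residues treated are {1, 0}, so the missing case is t ≡ 2 (mod 3); write t = 3y+2.
Then (3y+2)^3 + 5(3y+2) + 3 = 27y^3 + 54y^2 + 51y + 21 = 3(9y^3 + 18y^2 + 17y + 7).

3(9y^3 + 18y^2 + 17y + 7)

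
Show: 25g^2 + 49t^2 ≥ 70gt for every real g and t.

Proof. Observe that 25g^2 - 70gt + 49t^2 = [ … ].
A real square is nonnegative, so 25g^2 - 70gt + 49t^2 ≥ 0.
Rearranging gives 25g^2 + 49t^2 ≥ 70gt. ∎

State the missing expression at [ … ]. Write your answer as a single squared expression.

The leading and trailing coefficients are 5^2 and 7^2, and 70 = 2·5·7, so the trinomial is (5g - 7t)^2.
Hence 25g^2 - 70gt + 49t^2 ≥ 0.

(5g - 7t)^2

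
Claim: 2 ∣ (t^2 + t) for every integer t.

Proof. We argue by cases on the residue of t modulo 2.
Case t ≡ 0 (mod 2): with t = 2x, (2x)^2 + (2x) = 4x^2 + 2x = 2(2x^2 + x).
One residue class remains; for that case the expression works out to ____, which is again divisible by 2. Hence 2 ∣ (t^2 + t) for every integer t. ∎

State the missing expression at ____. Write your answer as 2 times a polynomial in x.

The residues treated are {0}, so the missing case is t ≡ 1 (mod 2); write t = 2x+1.
Then (2x+1)^2 + (2x+1) = 4x^2 + 6x + 2 = 2(2x^2 + 3x + 1).

2(2x^2 + 3x + 1)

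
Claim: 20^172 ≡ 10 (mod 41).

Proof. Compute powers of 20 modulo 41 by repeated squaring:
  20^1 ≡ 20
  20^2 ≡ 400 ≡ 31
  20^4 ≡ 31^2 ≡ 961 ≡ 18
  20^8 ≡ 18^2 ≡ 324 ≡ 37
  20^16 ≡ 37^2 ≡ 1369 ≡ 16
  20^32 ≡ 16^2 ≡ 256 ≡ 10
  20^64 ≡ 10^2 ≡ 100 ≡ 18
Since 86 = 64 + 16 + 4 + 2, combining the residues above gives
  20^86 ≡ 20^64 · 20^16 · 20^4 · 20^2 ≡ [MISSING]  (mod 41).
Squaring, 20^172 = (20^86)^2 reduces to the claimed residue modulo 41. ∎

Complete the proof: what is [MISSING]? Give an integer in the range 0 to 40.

Multiply the listed residues: 18 · 16 · 18 · 31 = 288 → 5184 → 160704.
Reducing modulo 41: 160704 = 3919·41 + 25, so 20^86 ≡ 25.

25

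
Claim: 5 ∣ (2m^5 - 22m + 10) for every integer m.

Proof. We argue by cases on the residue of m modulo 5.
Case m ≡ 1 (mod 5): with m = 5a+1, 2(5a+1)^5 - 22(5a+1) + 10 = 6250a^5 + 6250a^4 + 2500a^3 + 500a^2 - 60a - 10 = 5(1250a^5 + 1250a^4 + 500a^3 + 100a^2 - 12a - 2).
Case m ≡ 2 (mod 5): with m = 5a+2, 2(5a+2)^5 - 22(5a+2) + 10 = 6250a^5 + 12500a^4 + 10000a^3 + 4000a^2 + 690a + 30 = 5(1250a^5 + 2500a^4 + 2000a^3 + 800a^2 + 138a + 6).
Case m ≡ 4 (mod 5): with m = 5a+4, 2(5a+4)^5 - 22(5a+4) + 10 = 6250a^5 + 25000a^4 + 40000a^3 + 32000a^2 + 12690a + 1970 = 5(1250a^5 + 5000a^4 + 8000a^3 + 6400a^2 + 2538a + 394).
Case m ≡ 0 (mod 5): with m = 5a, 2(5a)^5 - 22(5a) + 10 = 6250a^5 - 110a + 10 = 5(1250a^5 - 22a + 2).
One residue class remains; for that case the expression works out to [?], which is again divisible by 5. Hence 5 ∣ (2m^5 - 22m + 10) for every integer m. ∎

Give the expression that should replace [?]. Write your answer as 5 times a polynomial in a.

5(1250a^5 + 3750a^4 + 4500a^3 + 2700a^2 + 788a + 86)

The residues treated are {1, 2, 4, 0}, so the missing case is m ≡ 3 (mod 5); write m = 5a+3.
Then 2(5a+3)^5 - 22(5a+3) + 10 = 6250a^5 + 18750a^4 + 22500a^3 + 13500a^2 + 3940a + 430 = 5(1250a^5 + 3750a^4 + 4500a^3 + 2700a^2 + 788a + 86).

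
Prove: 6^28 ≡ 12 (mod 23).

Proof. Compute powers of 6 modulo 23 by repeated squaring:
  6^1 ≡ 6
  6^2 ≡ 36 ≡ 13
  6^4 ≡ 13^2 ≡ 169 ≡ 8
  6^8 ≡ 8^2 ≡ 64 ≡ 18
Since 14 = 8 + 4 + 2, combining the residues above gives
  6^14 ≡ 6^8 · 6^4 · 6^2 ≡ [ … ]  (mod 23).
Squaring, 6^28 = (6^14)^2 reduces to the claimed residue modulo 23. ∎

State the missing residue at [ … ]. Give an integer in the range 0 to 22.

6^8 · 6^4 · 6^2 ≡ 18 · 8 · 13 = 1872.
1872 mod 23 = 9, so 6^14 ≡ 9 (mod 23).

9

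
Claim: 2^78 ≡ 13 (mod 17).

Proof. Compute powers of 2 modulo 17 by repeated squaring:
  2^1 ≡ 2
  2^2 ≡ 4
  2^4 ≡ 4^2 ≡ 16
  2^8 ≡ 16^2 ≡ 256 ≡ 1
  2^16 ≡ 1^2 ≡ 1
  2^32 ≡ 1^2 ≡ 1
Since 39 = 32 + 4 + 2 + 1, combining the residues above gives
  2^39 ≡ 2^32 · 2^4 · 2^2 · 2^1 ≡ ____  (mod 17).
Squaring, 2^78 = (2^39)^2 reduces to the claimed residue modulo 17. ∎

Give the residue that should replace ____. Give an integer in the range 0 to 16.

Multiply the listed residues: 1 · 16 · 4 · 2 = 16 → 64 → 128.
Reducing modulo 17: 128 = 7·17 + 9, so 2^39 ≡ 9.

9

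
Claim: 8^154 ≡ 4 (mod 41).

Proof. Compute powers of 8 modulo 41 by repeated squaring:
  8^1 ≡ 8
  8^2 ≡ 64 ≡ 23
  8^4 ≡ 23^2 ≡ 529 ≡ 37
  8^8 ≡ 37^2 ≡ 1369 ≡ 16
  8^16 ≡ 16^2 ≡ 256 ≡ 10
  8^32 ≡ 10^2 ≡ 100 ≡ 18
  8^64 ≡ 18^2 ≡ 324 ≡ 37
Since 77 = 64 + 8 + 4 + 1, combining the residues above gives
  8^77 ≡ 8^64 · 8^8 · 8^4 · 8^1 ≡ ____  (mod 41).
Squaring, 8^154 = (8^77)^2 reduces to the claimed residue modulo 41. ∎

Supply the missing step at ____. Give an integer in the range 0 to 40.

39

Multiply the listed residues: 37 · 16 · 37 · 8 = 592 → 21904 → 175232.
Reducing modulo 41: 175232 = 4273·41 + 39, so 8^77 ≡ 39.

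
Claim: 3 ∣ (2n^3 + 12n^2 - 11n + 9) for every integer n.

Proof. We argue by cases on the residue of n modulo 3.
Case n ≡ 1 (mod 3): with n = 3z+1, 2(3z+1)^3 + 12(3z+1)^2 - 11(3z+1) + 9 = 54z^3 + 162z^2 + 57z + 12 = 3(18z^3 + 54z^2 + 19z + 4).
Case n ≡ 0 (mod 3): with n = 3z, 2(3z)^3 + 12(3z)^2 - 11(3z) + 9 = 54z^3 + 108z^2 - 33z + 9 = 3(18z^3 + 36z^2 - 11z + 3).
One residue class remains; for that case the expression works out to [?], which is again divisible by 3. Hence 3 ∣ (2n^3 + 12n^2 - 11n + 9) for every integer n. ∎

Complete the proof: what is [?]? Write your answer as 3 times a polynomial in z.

The residues treated are {1, 0}, so the missing case is n ≡ 2 (mod 3); write n = 3z+2.
Then 2(3z+2)^3 + 12(3z+2)^2 - 11(3z+2) + 9 = 54z^3 + 216z^2 + 183z + 51 = 3(18z^3 + 72z^2 + 61z + 17).

3(18z^3 + 72z^2 + 61z + 17)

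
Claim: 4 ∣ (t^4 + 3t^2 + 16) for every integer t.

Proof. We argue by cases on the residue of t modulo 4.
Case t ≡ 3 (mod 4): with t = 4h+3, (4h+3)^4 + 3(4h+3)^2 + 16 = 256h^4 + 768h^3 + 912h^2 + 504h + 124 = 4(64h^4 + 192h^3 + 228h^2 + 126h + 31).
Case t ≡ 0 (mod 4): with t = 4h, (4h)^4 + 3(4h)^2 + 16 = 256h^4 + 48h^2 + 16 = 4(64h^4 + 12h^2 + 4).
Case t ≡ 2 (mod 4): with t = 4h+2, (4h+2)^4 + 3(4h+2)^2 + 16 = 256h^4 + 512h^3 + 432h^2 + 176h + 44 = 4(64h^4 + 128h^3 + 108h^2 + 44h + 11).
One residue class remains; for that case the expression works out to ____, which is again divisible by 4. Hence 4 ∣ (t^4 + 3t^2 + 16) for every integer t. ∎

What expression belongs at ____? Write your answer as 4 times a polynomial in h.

The residues treated are {3, 0, 2}, so the missing case is t ≡ 1 (mod 4); write t = 4h+1.
Then (4h+1)^4 + 3(4h+1)^2 + 16 = 256h^4 + 256h^3 + 144h^2 + 40h + 20 = 4(64h^4 + 64h^3 + 36h^2 + 10h + 5).

4(64h^4 + 64h^3 + 36h^2 + 10h + 5)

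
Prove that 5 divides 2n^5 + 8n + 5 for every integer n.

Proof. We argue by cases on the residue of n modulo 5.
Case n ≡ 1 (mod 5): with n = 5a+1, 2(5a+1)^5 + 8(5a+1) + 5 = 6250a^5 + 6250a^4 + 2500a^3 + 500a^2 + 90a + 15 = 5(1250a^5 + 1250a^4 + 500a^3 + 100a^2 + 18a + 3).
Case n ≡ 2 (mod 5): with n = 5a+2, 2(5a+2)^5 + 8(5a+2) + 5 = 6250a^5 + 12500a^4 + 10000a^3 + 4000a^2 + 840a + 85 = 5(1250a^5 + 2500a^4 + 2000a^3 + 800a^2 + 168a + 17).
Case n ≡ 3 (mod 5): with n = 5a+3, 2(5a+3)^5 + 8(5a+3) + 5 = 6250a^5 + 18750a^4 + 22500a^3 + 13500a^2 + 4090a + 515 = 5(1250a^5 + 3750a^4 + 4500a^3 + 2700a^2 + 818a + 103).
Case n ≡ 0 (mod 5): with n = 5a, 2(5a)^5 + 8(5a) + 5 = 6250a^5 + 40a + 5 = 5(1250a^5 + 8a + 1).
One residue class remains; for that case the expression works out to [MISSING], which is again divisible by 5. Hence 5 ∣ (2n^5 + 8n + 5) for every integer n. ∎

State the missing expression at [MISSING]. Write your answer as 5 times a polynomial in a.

The residues treated are {1, 2, 3, 0}, so the missing case is n ≡ 4 (mod 5); write n = 5a+4.
Then 2(5a+4)^5 + 8(5a+4) + 5 = 6250a^5 + 25000a^4 + 40000a^3 + 32000a^2 + 12840a + 2085 = 5(1250a^5 + 5000a^4 + 8000a^3 + 6400a^2 + 2568a + 417).

5(1250a^5 + 5000a^4 + 8000a^3 + 6400a^2 + 2568a + 417)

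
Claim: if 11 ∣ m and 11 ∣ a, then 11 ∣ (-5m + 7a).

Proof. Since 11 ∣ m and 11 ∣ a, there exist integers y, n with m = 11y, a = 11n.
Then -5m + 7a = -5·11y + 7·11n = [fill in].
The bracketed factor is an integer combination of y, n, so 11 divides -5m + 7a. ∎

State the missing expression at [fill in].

Pull the common 11 out of every term: -5·11y + 7·11n = 11(7n - 5y).
7n - 5y is an integer, which exhibits the divisibility.

11(7n - 5y)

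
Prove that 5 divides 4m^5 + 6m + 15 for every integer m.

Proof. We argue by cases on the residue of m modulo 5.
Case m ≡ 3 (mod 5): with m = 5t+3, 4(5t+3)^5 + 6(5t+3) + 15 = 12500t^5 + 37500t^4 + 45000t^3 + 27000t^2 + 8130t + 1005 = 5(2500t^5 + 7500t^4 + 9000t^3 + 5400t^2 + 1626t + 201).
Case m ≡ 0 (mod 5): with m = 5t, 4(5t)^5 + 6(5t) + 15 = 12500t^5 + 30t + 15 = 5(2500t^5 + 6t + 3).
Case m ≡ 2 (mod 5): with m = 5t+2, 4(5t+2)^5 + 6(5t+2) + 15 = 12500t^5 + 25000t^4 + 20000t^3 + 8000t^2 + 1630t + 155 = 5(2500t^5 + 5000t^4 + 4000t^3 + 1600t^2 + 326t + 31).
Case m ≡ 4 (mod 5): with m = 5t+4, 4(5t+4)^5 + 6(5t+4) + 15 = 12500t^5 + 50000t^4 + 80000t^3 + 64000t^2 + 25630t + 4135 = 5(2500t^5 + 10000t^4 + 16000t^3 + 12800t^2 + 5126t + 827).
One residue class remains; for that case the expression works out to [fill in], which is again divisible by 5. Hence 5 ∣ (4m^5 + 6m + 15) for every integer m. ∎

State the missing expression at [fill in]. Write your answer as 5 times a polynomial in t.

5(2500t^5 + 2500t^4 + 1000t^3 + 200t^2 + 26t + 5)

Only m ≡ 1 (mod 5) is unaccounted for. Put m = 5t+1:
4(5t+1)^5 + 6(5t+1) + 15 expands to 12500t^5 + 12500t^4 + 5000t^3 + 1000t^2 + 130t + 25,
and factoring out 5 leaves 5(2500t^5 + 2500t^4 + 1000t^3 + 200t^2 + 26t + 5).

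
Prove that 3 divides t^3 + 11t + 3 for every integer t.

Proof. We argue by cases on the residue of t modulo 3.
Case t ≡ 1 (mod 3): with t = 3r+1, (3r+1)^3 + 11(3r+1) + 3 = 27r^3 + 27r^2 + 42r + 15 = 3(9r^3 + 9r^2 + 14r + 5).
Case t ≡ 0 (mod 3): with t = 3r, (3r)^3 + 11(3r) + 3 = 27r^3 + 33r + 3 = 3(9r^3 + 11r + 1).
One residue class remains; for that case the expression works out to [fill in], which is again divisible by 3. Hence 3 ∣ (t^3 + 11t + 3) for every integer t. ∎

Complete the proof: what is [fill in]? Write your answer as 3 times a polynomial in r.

3(9r^3 + 18r^2 + 23r + 11)

Only t ≡ 2 (mod 3) is unaccounted for. Put t = 3r+2:
(3r+2)^3 + 11(3r+2) + 3 expands to 27r^3 + 54r^2 + 69r + 33,
and factoring out 3 leaves 3(9r^3 + 18r^2 + 23r + 11).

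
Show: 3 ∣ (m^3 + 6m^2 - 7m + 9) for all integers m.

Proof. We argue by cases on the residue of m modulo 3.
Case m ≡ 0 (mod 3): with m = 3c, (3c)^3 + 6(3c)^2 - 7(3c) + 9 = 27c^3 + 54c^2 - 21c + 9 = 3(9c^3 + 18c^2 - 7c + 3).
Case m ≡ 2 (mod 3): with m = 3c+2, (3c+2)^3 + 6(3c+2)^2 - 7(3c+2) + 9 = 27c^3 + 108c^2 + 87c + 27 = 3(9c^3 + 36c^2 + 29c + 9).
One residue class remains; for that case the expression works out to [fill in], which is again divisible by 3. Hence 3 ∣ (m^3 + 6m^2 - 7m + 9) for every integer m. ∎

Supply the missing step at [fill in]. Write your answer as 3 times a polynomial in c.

3(9c^3 + 27c^2 + 8c + 3)

The residues treated are {0, 2}, so the missing case is m ≡ 1 (mod 3); write m = 3c+1.
Then (3c+1)^3 + 6(3c+1)^2 - 7(3c+1) + 9 = 27c^3 + 81c^2 + 24c + 9 = 3(9c^3 + 27c^2 + 8c + 3).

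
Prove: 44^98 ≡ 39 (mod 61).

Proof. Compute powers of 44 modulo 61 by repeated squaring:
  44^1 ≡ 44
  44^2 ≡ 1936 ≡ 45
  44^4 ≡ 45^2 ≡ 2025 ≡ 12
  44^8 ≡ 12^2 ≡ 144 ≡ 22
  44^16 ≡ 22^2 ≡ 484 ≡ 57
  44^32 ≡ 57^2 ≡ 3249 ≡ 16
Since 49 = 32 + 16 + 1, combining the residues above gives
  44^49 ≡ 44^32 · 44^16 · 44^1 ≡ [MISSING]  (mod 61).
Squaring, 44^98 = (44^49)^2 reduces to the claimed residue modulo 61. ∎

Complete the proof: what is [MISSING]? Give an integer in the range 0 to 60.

44^32 · 44^16 · 44^1 ≡ 16 · 57 · 44 = 40128.
40128 mod 61 = 51, so 44^49 ≡ 51 (mod 61).

51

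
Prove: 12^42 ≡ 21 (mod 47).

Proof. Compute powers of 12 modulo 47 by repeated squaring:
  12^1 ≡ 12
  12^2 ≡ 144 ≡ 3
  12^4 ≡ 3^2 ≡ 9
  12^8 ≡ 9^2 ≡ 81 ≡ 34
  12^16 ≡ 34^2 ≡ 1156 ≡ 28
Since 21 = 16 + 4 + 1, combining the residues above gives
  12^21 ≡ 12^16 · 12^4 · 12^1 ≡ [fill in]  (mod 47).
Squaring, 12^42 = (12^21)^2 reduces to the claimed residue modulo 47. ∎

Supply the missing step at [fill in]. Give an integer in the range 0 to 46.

16

Multiply the listed residues: 28 · 9 · 12 = 252 → 3024.
Reducing modulo 47: 3024 = 64·47 + 16, so 12^21 ≡ 16.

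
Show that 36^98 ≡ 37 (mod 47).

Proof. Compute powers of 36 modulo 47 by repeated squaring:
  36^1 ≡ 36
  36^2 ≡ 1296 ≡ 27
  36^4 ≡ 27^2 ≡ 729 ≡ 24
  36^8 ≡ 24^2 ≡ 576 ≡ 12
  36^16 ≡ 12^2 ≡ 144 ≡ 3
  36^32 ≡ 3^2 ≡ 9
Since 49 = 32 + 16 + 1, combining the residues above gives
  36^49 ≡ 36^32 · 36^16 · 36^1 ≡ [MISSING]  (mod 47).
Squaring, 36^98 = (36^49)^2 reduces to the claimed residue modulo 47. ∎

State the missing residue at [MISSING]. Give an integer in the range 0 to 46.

32

Multiply the listed residues: 9 · 3 · 36 = 27 → 972.
Reducing modulo 47: 972 = 20·47 + 32, so 36^49 ≡ 32.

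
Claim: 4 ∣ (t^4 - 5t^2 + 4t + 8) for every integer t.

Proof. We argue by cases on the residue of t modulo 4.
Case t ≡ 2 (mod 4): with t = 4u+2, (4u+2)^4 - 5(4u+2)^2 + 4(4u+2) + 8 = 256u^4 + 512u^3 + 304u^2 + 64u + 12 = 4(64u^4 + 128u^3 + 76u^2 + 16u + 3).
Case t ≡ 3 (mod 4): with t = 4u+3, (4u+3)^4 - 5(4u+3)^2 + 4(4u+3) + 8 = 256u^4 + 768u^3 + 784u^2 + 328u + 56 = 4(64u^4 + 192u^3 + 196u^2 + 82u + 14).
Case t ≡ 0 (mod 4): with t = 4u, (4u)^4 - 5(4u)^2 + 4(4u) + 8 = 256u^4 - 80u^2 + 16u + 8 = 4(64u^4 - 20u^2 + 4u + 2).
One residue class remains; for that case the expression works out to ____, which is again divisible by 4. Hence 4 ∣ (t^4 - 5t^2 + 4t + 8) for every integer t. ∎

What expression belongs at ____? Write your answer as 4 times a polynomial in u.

4(64u^4 + 64u^3 + 4u^2 - 2u + 2)

The residues treated are {2, 3, 0}, so the missing case is t ≡ 1 (mod 4); write t = 4u+1.
Then (4u+1)^4 - 5(4u+1)^2 + 4(4u+1) + 8 = 256u^4 + 256u^3 + 16u^2 - 8u + 8 = 4(64u^4 + 64u^3 + 4u^2 - 2u + 2).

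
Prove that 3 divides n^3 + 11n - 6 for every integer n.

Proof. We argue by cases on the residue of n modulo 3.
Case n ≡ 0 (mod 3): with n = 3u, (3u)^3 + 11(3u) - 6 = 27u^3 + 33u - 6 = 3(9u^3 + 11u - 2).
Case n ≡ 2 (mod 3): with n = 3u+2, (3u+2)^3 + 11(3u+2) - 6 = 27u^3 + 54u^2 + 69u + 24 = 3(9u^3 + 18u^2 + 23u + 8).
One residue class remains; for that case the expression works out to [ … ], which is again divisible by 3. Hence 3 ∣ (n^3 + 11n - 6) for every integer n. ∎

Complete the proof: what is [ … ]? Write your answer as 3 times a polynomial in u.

Only n ≡ 1 (mod 3) is unaccounted for. Put n = 3u+1:
(3u+1)^3 + 11(3u+1) - 6 expands to 27u^3 + 27u^2 + 42u + 6,
and factoring out 3 leaves 3(9u^3 + 9u^2 + 14u + 2).

3(9u^3 + 9u^2 + 14u + 2)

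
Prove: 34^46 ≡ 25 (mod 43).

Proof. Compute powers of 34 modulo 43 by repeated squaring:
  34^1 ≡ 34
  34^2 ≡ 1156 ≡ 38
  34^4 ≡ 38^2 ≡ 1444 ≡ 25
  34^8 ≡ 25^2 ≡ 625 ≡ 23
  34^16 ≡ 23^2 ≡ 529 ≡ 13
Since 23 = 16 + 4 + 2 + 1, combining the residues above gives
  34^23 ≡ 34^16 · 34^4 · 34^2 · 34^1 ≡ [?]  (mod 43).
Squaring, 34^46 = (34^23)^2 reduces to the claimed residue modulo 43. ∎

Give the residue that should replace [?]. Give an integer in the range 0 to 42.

5

34^16 · 34^4 · 34^2 · 34^1 ≡ 13 · 25 · 38 · 34 = 419900.
419900 mod 43 = 5, so 34^23 ≡ 5 (mod 43).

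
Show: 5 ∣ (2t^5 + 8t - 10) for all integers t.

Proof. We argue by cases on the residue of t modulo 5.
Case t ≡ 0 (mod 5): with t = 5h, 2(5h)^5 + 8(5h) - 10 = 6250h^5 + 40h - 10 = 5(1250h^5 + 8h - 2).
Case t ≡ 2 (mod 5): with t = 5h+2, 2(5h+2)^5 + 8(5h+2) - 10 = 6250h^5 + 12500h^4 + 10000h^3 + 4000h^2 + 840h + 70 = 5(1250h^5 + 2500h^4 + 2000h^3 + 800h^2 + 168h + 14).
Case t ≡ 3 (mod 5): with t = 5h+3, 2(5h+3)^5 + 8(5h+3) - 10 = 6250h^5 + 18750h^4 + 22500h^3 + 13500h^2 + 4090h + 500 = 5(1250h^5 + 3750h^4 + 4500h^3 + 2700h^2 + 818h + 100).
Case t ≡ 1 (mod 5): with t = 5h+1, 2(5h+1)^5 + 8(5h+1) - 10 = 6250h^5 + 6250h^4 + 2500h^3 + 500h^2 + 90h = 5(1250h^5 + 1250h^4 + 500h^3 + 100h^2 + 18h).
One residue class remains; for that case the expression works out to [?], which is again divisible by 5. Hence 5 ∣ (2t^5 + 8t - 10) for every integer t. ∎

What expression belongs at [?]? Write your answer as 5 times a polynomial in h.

The residues treated are {0, 2, 3, 1}, so the missing case is t ≡ 4 (mod 5); write t = 5h+4.
Then 2(5h+4)^5 + 8(5h+4) - 10 = 6250h^5 + 25000h^4 + 40000h^3 + 32000h^2 + 12840h + 2070 = 5(1250h^5 + 5000h^4 + 8000h^3 + 6400h^2 + 2568h + 414).

5(1250h^5 + 5000h^4 + 8000h^3 + 6400h^2 + 2568h + 414)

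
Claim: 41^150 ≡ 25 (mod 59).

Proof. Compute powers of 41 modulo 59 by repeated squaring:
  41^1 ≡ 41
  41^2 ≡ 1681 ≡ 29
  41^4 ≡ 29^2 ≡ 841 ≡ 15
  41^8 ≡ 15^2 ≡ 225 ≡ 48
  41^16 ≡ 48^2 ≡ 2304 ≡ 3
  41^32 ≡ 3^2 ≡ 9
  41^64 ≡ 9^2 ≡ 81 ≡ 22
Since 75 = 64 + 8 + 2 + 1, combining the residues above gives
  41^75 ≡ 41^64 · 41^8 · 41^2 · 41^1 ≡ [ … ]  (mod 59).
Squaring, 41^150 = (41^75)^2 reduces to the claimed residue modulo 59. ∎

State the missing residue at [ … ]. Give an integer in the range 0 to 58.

5

Multiply the listed residues: 22 · 48 · 29 · 41 = 1056 → 30624 → 1255584.
Reducing modulo 59: 1255584 = 21281·59 + 5, so 41^75 ≡ 5.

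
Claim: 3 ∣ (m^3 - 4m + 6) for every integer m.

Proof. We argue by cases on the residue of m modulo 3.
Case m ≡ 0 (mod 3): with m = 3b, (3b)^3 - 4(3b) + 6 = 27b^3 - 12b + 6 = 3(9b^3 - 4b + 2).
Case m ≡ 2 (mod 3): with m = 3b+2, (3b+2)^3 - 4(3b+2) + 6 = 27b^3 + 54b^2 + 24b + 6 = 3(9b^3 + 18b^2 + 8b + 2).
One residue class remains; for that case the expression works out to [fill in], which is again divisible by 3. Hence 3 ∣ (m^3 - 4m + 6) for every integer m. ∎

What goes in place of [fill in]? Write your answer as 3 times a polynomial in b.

3(9b^3 + 9b^2 - b + 1)

Only m ≡ 1 (mod 3) is unaccounted for. Put m = 3b+1:
(3b+1)^3 - 4(3b+1) + 6 expands to 27b^3 + 27b^2 - 3b + 3,
and factoring out 3 leaves 3(9b^3 + 9b^2 - b + 1).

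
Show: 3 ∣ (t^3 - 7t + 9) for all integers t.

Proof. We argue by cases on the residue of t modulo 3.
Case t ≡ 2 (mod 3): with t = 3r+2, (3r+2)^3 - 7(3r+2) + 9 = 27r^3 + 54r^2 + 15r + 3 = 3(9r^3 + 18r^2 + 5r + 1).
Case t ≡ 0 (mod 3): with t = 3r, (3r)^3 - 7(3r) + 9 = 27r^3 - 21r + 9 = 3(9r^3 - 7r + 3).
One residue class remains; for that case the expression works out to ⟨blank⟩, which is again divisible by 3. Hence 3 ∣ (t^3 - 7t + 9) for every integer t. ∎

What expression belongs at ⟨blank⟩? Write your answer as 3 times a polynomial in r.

3(9r^3 + 9r^2 - 4r + 1)

The residues treated are {2, 0}, so the missing case is t ≡ 1 (mod 3); write t = 3r+1.
Then (3r+1)^3 - 7(3r+1) + 9 = 27r^3 + 27r^2 - 12r + 3 = 3(9r^3 + 9r^2 - 4r + 1).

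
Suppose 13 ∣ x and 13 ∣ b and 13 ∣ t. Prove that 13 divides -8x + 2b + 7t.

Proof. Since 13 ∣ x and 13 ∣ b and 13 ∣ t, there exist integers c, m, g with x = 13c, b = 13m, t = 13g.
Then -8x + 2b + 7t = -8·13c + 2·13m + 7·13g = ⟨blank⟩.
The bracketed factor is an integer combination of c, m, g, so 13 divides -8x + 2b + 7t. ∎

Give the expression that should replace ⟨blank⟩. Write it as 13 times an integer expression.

Each term has a factor of 13: -8·13c + 2·13m + 7·13g = 13·(-8c + 7g + 2m).
Since -8c + 7g + 2m is an integer, 13 ∣ (-8x + 2b + 7t).

13(-8c + 7g + 2m)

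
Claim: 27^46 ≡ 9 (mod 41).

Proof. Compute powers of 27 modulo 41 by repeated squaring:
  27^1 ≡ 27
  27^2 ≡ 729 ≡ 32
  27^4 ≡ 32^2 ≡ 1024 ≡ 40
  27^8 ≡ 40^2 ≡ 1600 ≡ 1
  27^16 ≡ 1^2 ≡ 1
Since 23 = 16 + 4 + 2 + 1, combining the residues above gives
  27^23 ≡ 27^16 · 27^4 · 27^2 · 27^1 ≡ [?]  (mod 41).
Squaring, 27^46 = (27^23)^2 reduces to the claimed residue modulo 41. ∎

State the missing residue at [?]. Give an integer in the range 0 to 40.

27^16 · 27^4 · 27^2 · 27^1 ≡ 1 · 40 · 32 · 27 = 34560.
34560 mod 41 = 38, so 27^23 ≡ 38 (mod 41).

38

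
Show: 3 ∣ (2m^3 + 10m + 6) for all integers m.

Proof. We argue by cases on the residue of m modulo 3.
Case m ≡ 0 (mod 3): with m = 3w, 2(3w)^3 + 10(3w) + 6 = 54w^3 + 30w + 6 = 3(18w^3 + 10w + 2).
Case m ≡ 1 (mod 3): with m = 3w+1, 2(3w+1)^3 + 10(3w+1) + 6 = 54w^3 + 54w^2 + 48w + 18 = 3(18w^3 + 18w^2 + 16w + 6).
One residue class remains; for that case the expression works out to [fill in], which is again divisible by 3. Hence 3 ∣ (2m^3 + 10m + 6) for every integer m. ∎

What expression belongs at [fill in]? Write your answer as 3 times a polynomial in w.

The residues treated are {0, 1}, so the missing case is m ≡ 2 (mod 3); write m = 3w+2.
Then 2(3w+2)^3 + 10(3w+2) + 6 = 54w^3 + 108w^2 + 102w + 42 = 3(18w^3 + 36w^2 + 34w + 14).

3(18w^3 + 36w^2 + 34w + 14)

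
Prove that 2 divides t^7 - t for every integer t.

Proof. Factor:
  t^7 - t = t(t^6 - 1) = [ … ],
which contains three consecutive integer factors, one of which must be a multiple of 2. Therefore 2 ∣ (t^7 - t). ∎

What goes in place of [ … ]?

t^6 - 1 = (t^2 - 1)(t^4 + t^2 + 1), and t^2 - 1 = (t-1)(t+1).
So t(t^6 - 1) = (t - 1)t(t + 1)(t^4 + t^2 + 1).

(t - 1)t(t + 1)(t^4 + t^2 + 1)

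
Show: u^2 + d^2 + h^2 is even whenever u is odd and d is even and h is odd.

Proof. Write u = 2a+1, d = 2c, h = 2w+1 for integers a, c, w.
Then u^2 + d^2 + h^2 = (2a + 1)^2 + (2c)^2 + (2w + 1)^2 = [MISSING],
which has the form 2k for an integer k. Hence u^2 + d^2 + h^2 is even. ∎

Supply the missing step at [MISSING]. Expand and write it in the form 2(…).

2(2a^2 + 2a + 2c^2 + 2w^2 + 2w + 1)

Expanding: (2a + 1)^2 + (2c)^2 + (2w + 1)^2 = 4a^2 + 4a + 4c^2 + 4w^2 + 4w + 2.
Every term is even; pulling out the factor of 2 gives 2(2a^2 + 2a + 2c^2 + 2w^2 + 2w + 1).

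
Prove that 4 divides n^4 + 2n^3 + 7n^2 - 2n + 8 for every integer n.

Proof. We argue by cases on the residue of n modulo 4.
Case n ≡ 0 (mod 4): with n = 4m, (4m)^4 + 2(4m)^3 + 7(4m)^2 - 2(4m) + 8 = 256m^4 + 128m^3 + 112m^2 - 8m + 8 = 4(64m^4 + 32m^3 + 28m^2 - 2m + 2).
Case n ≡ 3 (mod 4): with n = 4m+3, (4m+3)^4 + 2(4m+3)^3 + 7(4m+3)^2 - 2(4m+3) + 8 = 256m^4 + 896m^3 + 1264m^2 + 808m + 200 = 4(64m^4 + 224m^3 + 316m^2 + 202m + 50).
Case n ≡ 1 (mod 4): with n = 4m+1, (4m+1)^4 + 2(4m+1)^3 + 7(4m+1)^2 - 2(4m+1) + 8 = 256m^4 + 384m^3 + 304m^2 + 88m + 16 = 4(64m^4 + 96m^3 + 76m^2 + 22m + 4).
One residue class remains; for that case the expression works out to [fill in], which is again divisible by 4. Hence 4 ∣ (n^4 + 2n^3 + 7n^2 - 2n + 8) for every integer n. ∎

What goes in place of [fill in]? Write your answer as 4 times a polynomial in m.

4(64m^4 + 160m^3 + 172m^2 + 82m + 16)

Only n ≡ 2 (mod 4) is unaccounted for. Put n = 4m+2:
(4m+2)^4 + 2(4m+2)^3 + 7(4m+2)^2 - 2(4m+2) + 8 expands to 256m^4 + 640m^3 + 688m^2 + 328m + 64,
and factoring out 4 leaves 4(64m^4 + 160m^3 + 172m^2 + 82m + 16).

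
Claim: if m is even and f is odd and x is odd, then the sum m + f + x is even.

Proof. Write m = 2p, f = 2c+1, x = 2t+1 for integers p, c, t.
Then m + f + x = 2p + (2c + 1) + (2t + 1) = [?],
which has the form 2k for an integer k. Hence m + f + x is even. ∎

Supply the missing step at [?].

2p + (2c + 1) + (2t + 1) = 2c + 2p + 2t + 2
= 2(c + p + t + 1).
Since c + p + t + 1 is an integer, the sum is of the form 2k for an integer k.

2(c + p + t + 1)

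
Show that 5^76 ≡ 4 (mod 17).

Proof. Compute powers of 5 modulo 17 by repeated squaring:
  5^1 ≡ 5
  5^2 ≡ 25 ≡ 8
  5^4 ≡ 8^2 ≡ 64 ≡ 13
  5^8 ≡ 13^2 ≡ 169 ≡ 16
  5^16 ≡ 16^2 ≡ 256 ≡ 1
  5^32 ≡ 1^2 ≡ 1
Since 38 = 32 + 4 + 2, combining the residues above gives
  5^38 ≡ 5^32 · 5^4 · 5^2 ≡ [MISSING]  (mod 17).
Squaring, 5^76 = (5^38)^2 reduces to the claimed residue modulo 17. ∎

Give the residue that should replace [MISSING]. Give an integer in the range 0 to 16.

2

5^32 · 5^4 · 5^2 ≡ 1 · 13 · 8 = 104.
104 mod 17 = 2, so 5^38 ≡ 2 (mod 17).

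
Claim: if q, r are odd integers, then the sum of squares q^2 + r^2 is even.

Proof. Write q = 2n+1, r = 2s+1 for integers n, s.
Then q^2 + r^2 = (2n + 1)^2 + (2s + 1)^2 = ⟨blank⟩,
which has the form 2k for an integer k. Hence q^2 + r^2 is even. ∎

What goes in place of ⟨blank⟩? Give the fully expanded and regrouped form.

(2n + 1)^2 + (2s + 1)^2 = 4n^2 + 4n + 4s^2 + 4s + 2
= 2(2n^2 + 2n + 2s^2 + 2s + 1).
Since 2n^2 + 2n + 2s^2 + 2s + 1 is an integer, the sum of squares is of the form 2k for an integer k.

2(2n^2 + 2n + 2s^2 + 2s + 1)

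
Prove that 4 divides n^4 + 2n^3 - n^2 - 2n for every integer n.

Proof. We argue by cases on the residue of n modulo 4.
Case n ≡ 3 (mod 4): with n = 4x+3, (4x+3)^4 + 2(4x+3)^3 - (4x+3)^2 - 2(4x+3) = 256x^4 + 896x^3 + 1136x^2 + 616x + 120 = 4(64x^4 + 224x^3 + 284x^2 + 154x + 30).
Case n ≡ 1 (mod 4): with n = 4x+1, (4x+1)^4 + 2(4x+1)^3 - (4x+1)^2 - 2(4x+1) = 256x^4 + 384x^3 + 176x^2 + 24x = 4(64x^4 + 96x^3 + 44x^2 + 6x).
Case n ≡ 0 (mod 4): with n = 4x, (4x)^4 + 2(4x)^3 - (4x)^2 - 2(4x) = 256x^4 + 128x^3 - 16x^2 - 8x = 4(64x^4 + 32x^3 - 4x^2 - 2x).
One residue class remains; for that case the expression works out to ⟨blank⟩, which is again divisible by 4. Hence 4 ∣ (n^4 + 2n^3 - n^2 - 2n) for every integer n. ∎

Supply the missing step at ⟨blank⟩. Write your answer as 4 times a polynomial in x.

4(64x^4 + 160x^3 + 140x^2 + 50x + 6)

Only n ≡ 2 (mod 4) is unaccounted for. Put n = 4x+2:
(4x+2)^4 + 2(4x+2)^3 - (4x+2)^2 - 2(4x+2) expands to 256x^4 + 640x^3 + 560x^2 + 200x + 24,
and factoring out 4 leaves 4(64x^4 + 160x^3 + 140x^2 + 50x + 6).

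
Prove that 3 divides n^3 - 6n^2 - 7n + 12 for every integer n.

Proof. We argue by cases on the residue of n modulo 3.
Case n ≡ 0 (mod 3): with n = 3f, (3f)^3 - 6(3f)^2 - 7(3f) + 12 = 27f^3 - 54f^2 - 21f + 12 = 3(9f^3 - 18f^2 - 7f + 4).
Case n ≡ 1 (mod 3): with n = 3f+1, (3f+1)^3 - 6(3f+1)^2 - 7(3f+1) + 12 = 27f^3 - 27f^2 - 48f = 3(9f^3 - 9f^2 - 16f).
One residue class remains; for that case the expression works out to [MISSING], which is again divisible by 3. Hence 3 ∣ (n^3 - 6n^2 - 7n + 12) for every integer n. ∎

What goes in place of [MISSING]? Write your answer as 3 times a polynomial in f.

Only n ≡ 2 (mod 3) is unaccounted for. Put n = 3f+2:
(3f+2)^3 - 6(3f+2)^2 - 7(3f+2) + 12 expands to 27f^3 - 57f - 18,
and factoring out 3 leaves 3(9f^3 - 19f - 6).

3(9f^3 - 19f - 6)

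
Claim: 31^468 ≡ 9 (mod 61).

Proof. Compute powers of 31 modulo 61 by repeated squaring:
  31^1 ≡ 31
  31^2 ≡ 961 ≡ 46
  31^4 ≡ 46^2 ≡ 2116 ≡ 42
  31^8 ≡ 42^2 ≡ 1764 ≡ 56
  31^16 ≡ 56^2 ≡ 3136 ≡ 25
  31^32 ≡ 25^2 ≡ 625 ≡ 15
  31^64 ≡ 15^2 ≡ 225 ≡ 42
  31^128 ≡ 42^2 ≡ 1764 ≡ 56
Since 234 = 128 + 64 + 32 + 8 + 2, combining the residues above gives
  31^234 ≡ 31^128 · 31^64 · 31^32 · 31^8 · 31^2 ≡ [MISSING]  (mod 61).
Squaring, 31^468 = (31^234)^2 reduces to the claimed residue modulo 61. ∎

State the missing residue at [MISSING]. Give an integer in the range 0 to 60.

31^128 · 31^64 · 31^32 · 31^8 · 31^2 ≡ 56 · 42 · 15 · 56 · 46 = 90881280.
90881280 mod 61 = 3, so 31^234 ≡ 3 (mod 61).

3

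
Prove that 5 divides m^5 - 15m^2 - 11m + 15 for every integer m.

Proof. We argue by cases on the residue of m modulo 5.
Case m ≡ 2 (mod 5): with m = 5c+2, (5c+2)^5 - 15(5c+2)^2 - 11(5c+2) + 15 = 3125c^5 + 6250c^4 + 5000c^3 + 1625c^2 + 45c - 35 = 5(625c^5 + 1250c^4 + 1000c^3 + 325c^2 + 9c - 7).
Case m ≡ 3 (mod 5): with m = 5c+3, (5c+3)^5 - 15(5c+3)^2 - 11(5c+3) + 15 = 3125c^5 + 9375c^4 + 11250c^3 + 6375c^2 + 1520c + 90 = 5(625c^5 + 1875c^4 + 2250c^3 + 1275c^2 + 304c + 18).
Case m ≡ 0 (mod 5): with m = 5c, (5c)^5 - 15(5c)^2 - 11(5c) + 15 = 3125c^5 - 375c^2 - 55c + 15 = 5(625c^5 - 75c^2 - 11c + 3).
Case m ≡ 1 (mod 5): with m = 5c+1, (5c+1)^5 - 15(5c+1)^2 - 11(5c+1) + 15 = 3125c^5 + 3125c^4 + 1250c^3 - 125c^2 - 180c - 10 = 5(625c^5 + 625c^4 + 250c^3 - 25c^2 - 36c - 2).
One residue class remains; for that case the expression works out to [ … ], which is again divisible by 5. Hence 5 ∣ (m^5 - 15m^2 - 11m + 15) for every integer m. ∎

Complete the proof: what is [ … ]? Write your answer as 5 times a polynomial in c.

5(625c^5 + 2500c^4 + 4000c^3 + 3125c^2 + 1149c + 151)

The residues treated are {2, 3, 0, 1}, so the missing case is m ≡ 4 (mod 5); write m = 5c+4.
Then (5c+4)^5 - 15(5c+4)^2 - 11(5c+4) + 15 = 3125c^5 + 12500c^4 + 20000c^3 + 15625c^2 + 5745c + 755 = 5(625c^5 + 2500c^4 + 4000c^3 + 3125c^2 + 1149c + 151).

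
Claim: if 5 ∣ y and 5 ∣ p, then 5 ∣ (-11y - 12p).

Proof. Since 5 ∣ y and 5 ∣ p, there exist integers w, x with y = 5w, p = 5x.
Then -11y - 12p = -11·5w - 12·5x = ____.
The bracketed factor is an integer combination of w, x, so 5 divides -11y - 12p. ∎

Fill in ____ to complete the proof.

Pull the common 5 out of every term: -11·5w - 12·5x = 5(-11w - 12x).
-11w - 12x is an integer, which exhibits the divisibility.

5(-11w - 12x)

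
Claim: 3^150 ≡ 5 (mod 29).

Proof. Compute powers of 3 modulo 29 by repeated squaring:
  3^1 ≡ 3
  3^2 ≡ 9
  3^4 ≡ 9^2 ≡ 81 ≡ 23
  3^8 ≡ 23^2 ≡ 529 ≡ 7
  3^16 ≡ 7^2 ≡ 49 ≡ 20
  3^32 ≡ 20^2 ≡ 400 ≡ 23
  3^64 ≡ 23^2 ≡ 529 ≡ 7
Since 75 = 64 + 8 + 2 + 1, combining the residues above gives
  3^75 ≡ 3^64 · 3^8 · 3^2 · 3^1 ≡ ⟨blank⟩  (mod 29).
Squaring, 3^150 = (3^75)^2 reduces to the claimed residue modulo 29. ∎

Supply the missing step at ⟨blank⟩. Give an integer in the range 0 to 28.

Multiply the listed residues: 7 · 7 · 9 · 3 = 49 → 441 → 1323.
Reducing modulo 29: 1323 = 45·29 + 18, so 3^75 ≡ 18.

18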